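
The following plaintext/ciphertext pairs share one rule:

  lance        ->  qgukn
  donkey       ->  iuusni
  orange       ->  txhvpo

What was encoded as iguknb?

dancer

In lance: l→q is +5, a→g is +6, n→u is +7, c→k is +8 — the shift increases by 1 each position. Letter i (0-indexed) is shifted by i+5, so successive shifts are 5, 6, 7, ….
Decoding iguknb: i−5=d, g−6=a, u−7=n, k−8=c, n−9=e, b−10=r.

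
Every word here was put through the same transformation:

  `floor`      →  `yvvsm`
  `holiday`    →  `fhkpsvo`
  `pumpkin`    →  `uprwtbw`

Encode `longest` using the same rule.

azlnuvs

The output letters match the input read backwards, each shifted +7: floor reversed is roolf. The word is reversed, then every letter is shifted forward by 7.
On longest: reverse → tsegnol; then shift: t+7=a, s+7=z, e+7=l, g+7=n, n+7=u, o+7=v, l+7=s.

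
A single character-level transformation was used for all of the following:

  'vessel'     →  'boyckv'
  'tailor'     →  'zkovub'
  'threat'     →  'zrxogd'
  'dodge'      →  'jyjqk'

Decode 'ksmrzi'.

eighty

A repeating key of period 2 is used — shifts +6, +10 over and over.
Undoing it on ksmrzi: k−6=e, s−10=i, m−6=g, r−10=h, z−6=t, i−10=y.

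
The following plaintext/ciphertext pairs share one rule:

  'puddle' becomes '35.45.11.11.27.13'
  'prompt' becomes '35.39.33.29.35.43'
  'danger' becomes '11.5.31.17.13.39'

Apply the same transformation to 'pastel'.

35.5.41.43.13.27

Each letter becomes 2×(its alphabet position, a=1..z=26) + 3.
For pastel: p=16→35, a=1→5, s=19→41, t=20→43, e=5→13, l=12→27.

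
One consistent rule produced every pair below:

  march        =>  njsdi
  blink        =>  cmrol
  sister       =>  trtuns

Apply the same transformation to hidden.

The rule splits by letter class: vowels +9, consonants +1.
For hidden: h(cons)+1=i, i(vowel)+9=r, d(cons)+1=e, d(cons)+1=e, e(vowel)+9=n, n(cons)+1=o.

ireeno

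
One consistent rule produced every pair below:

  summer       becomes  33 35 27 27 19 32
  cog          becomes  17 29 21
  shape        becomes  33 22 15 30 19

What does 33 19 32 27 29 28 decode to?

s is letter #19 and maps to 33: an offset of 14. The number is (letter's place in the alphabet, a=1) + 14.
Undoing it on 33 19 32 27 29 28: 33→(33−14)÷1=19=s, 19→(19−14)÷1=5=e, 32→(32−14)÷1=18=r, 27→(27−14)÷1=13=m, 29→(29−14)÷1=15=o, 28→(28−14)÷1=14=n.

sermon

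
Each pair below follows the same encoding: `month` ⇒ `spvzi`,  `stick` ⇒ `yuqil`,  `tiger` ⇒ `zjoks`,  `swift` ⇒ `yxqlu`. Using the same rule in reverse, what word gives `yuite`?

stand

Shifts by position in month: pos 0: m→s (+6), pos 1: o→p (+1), pos 2: n→v (+8), pos 3: t→z (+6), pos 4: h→i (+1) — repeating every 3. The shifts repeat in a cycle of length 3: positions 0,1,… shift by +6, +1, +8, then the pattern repeats.
Decoding yuite: y−6=s, u−1=t, i−8=a, t−6=n, e−1=d.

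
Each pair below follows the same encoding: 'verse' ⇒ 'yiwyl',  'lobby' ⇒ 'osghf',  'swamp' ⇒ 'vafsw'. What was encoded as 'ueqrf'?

In verse: v→y is +3, e→i is +4, r→w is +5, s→y is +6 — the shift increases by 1 each position. The shift increases by 1 at each position, starting from +3: 3, 4, 5, ….
Undoing it on ueqrf: u−3=r, e−4=a, q−5=l, r−6=l, f−7=y.

rally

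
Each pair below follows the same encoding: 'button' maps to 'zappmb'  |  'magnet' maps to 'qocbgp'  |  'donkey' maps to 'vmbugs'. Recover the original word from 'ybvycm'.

indigo

b(1)→z(25) and u(20)→a(0) fit y≡11x+14 (mod 26); the inverse of 11 mod 26 is 19. This is an affine cipher: with a=0,…,z=25, each position x becomes (11x+14) mod 26.
Undoing it on ybvycm: y(24)→19·(24−14)≡8=i; b(1)→19·(1−14)≡13=n; v(21)→19·(21−14)≡3=d; y(24)→19·(24−14)≡8=i; c(2)→19·(2−14)≡6=g; m(12)→19·(12−14)≡14=o (all mod 26).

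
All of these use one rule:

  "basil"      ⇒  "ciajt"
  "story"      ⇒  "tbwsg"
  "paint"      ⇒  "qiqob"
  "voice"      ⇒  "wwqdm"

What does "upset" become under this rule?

Shifts by position in basil: pos 0: b→c (+1), pos 1: a→i (+8), pos 2: s→a (+8), pos 3: i→j (+1), pos 4: l→t (+8) — repeating every 3. A repeating key of period 3 is used — shifts +1, +8, +8 over and over.
For upset: u+1=v, p+8=x, s+8=a, e+1=f, t+8=b.

vxafb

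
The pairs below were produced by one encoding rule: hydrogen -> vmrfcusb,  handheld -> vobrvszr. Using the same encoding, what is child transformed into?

qvwzr

Each letter is shifted forward by 14 in the alphabet (a Caesar shift of +14).
For child: c+14=q, h+14=v, i+14=w, l+14=z, d+14=r.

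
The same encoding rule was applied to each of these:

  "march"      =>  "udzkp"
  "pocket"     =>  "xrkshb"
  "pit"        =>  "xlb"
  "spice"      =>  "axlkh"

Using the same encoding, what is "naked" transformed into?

The shift depends on letter class: consonant m→u is +8, but vowel a→d is +3. Two shifts are in play — +3 for a/e/i/o/u, +8 for every other letter.
On naked: n(cons)+8=v, a(vowel)+3=d, k(cons)+8=s, e(vowel)+3=h, d(cons)+8=l.

vdshl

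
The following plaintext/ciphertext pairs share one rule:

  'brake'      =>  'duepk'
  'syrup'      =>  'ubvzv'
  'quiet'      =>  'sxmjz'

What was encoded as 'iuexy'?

grass

In brake: b→d is +2, r→u is +3, a→e is +4, k→p is +5 — the shift increases by 1 each position. Letter i (0-indexed) is shifted by i+2, so successive shifts are 2, 3, 4, ….
Reversing it on iuexy: i−2=g, u−3=r, e−4=a, x−5=s, y−6=s.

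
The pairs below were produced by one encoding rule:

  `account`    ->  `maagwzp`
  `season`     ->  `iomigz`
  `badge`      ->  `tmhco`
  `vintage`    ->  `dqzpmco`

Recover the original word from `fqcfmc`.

zigzag

a(0)→m(12) and c(2)→a(0) fit y≡7x+12 (mod 26); the inverse of 7 mod 26 is 15. Each letter's alphabet position (a=0..z=25) is mapped through 7·x+12 mod 26 — an affine cipher.
Reversing it on fqcfmc: f(5)→15·(5−12)≡25=z; q(16)→15·(16−12)≡8=i; c(2)→15·(2−12)≡6=g; f(5)→15·(5−12)≡25=z; m(12)→15·(12−12)≡0=a; c(2)→15·(2−12)≡6=g (all mod 26).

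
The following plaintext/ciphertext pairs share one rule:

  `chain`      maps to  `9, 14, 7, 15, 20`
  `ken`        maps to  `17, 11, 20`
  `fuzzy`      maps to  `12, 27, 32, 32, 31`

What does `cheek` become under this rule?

9, 14, 11, 11, 17

c is letter #3 and maps to 9: an offset of 6. Letters become their 1-based position plus 6 (so a→7, b→8, …).
On cheek: c=3→9, h=8→14, e=5→11, e=5→11, k=11→17.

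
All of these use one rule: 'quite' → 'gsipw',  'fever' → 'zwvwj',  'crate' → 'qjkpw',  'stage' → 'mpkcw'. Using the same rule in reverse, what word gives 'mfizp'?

q(16)→g(6) and u(20)→s(18) fit y≡3x+10 (mod 26); the inverse of 3 mod 26 is 9. Each letter's alphabet position (a=0..z=25) is mapped through 3·x+10 mod 26 — an affine cipher.
Reversing it on mfizp: m(12)→9·(12−10)≡18=s; f(5)→9·(5−10)≡7=h; i(8)→9·(8−10)≡8=i; z(25)→9·(25−10)≡5=f; p(15)→9·(15−10)≡19=t (all mod 26).

shift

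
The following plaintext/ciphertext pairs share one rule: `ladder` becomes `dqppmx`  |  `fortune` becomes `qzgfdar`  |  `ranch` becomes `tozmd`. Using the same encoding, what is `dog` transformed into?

sap

The output letters match the input read backwards, each shifted +12: ladder reversed is reddal. The word is reversed, then every letter is shifted forward by 12.
On dog: reverse → god; then shift: g+12=s, o+12=a, d+12=p.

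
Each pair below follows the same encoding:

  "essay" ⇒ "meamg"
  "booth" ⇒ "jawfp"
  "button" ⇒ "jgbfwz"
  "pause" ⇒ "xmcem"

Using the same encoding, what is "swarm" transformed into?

Shifts by position in essay: pos 0: e→m (+8), pos 1: s→e (+12), pos 2: s→a (+8), pos 3: a→m (+12) — repeating every 2. It's a Vigenère-style cipher with numeric key [8,12]: position i shifts by key[i mod 2].
For swarm: s+8=a, w+12=i, a+8=i, r+12=d, m+8=u.

aiidu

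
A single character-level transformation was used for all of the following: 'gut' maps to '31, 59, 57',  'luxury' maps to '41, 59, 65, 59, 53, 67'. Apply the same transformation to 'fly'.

29, 41, 67

g(#7)→31 and u(#21)→59: differences scale by 2, so n = 2·pos + 17. With a=1..z=26, the number is 2·pos + 17.
For fly: f=6→29, l=12→41, y=25→67.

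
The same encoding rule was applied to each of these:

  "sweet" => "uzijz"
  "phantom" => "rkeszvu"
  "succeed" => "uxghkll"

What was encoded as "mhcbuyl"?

In sweet: s→u is +2, w→z is +3, e→i is +4, e→j is +5 — the shift increases by 1 each position. Letter i (0-indexed) is shifted by i+2, so successive shifts are 2, 3, 4, ….
Reversing it on mhcbuyl: m−2=k, h−3=e, c−4=y, b−5=w, u−6=o, y−7=r, l−8=d.

keyword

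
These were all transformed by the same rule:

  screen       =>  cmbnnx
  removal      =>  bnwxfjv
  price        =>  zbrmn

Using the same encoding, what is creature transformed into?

mbnjddbn

Vowels shift forward by 9 and consonants shift forward by 10.
For creature: c(cons)+10=m, r(cons)+10=b, e(vowel)+9=n, a(vowel)+9=j, t(cons)+10=d, u(vowel)+9=d, r(cons)+10=b, e(vowel)+9=n.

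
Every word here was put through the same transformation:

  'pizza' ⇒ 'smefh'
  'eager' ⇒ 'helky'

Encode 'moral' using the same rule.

pswgs

In pizza: p→s is +3, i→m is +4, z→e is +5, z→f is +6 — the shift increases by 1 each position. Letter i (0-indexed) is shifted by i+3, so successive shifts are 3, 4, 5, ….
For moral: m+3=p, o+4=s, r+5=w, a+6=g, l+7=s.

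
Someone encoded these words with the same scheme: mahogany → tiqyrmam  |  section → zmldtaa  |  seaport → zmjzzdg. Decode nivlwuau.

gambling

In mahogany: m→t is +7, a→i is +8, h→q is +9, o→y is +10 — the shift increases by 1 each position. Each letter shifts forward by (position + 7), i.e. 7, 8, 9, … — the shift grows by one for each successive letter.
Undoing it on nivlwuau: n−7=g, i−8=a, v−9=m, l−10=b, w−11=l, u−12=i, a−13=n, u−14=g.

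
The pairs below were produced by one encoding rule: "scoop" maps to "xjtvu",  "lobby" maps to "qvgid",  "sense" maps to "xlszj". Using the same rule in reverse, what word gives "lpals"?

Shifts by position in scoop: pos 0: s→x (+5), pos 1: c→j (+7), pos 2: o→t (+5), pos 3: o→v (+7) — repeating every 2. It's a Vigenère-style cipher with numeric key [5,7]: position i shifts by key[i mod 2].
Undoing it on lpals: l−5=g, p−7=i, a−5=v, l−7=e, s−5=n.

given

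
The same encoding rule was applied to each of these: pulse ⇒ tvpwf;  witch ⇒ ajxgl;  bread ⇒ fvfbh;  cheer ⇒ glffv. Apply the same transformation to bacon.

The shift depends on letter class: consonant p→t is +4, but vowel u→v is +1. Vowels shift forward by 1 and consonants shift forward by 4.
For bacon: b(cons)+4=f, a(vowel)+1=b, c(cons)+4=g, o(vowel)+1=p, n(cons)+4=r.

fbgpr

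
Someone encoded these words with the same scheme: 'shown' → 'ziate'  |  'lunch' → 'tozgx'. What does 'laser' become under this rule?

dqemx

The output letters match the input read backwards, each shifted +12: shown reversed is nwohs. Read the word backwards and shift each letter +12.
For laser: reverse → resal; then shift: r+12=d, e+12=q, s+12=e, a+12=m, l+12=x.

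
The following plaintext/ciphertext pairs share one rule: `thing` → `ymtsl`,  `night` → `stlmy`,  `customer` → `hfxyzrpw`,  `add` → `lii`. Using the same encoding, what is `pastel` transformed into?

ulxypq

The shift depends on letter class: consonant t→y is +5, but vowel i→t is +11. Vowels shift forward by 11 and consonants shift forward by 5.
Applying it to pastel: p(cons)+5=u, a(vowel)+11=l, s(cons)+5=x, t(cons)+5=y, e(vowel)+11=p, l(cons)+5=q.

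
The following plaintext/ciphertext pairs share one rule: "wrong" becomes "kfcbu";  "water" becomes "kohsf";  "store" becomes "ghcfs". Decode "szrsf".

elder

Compare letters: w→k is +14, r→f is +14, o→c is +14 — a constant shift. Every letter moves 14 places later in the alphabet, wrapping around z→a.
Reversing it on szrsf: s−14=e, z−14=l, r−14=d, s−14=e, f−14=r.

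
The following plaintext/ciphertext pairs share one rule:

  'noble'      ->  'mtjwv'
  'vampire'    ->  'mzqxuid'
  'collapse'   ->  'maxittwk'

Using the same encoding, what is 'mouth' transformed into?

pbcwu

The output letters match the input read backwards, each shifted +8: noble reversed is elbon. The word is reversed, then every letter is shifted forward by 8.
For mouth: reverse → htuom; then shift: h+8=p, t+8=b, u+8=c, o+8=w, m+8=u.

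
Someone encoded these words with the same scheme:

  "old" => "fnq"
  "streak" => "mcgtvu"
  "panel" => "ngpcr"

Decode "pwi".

The output letters match the input read backwards, each shifted +2: old reversed is dlo. Two steps: reverse the string, then apply a Caesar shift of +2.
Undoing it on pwi: shift back: p−2=n, w−2=u, i−2=g → nug; then reverse → gun.

gun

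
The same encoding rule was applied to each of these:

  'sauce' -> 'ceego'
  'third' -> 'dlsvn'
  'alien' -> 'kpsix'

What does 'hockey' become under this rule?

rsmooc

It's a Vigenère-style cipher with numeric key [10,4]: position i shifts by key[i mod 2].
Applying it to hockey: h+10=r, o+4=s, c+10=m, k+4=o, e+10=o, y+4=c.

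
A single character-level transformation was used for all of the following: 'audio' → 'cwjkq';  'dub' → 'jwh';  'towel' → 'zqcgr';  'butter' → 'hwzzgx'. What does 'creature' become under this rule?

ixgczwxg

The shift depends on letter class: consonant d→j is +6, but vowel a→c is +2. The rule splits by letter class: vowels +2, consonants +6.
For creature: c(cons)+6=i, r(cons)+6=x, e(vowel)+2=g, a(vowel)+2=c, t(cons)+6=z, u(vowel)+2=w, r(cons)+6=x, e(vowel)+2=g.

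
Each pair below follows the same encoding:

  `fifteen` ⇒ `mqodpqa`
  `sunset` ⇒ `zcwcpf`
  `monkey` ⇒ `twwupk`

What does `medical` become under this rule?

tmmsnmy

In fifteen: f→m is +7, i→q is +8, f→o is +9, t→d is +10 — the shift increases by 1 each position. Letter i (0-indexed) is shifted by i+7, so successive shifts are 7, 8, 9, ….
Applying it to medical: m+7=t, e+8=m, d+9=m, i+10=s, c+11=n, a+12=m, l+13=y.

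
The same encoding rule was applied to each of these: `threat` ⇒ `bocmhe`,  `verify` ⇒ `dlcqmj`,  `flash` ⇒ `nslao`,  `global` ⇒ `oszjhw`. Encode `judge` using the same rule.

Shifts by position in threat: pos 0: t→b (+8), pos 1: h→o (+7), pos 2: r→c (+11), pos 3: e→m (+8), pos 4: a→h (+7), pos 5: t→e (+11) — repeating every 3. It's a Vigenère-style cipher with numeric key [8,7,11]: position i shifts by key[i mod 3].
Applying it to judge: j+8=r, u+7=b, d+11=o, g+8=o, e+7=l.

rbool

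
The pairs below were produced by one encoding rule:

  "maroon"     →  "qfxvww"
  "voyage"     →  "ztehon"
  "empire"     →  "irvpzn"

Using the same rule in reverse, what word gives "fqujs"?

block

In maroon: m→q is +4, a→f is +5, r→x is +6, o→v is +7 — the shift increases by 1 each position. The shift increases by 1 at each position, starting from +4: 4, 5, 6, ….
Reversing it on fqujs: f−4=b, q−5=l, u−6=o, j−7=c, s−8=k.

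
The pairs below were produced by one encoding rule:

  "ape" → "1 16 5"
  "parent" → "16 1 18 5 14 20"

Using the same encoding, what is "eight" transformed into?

5 9 7 8 20

a is letter #1 and maps to 1: an offset of 0. Letters become their 1-indexed alphabet positions: a=1 … z=26.
Applying it to eight: e=5→5, i=9→9, g=7→7, h=8→8, t=20→20.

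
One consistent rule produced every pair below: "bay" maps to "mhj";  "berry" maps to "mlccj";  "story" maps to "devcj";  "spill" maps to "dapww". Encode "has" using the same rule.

shd

The shift depends on letter class: consonant b→m is +11, but vowel a→h is +7. The rule splits by letter class: vowels +7, consonants +11.
For has: h(cons)+11=s, a(vowel)+7=h, s(cons)+11=d.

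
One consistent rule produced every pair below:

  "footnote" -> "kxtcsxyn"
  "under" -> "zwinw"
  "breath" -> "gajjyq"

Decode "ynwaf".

terra

It's a Vigenère-style cipher with numeric key [5,9]: position i shifts by key[i mod 2].
Undoing it on ynwaf: y−5=t, n−9=e, w−5=r, a−9=r, f−5=a.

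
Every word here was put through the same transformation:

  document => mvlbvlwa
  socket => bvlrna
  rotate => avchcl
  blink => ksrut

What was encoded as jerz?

Shifts by position in document: pos 0: d→m (+9), pos 1: o→v (+7), pos 2: c→l (+9), pos 3: u→b (+7) — repeating every 2. The shifts repeat in a cycle of length 2: positions 0,1,… shift by +9, +7, then the pattern repeats.
Undoing it on jerz: j−9=a, e−7=x, r−9=i, z−7=s.

axis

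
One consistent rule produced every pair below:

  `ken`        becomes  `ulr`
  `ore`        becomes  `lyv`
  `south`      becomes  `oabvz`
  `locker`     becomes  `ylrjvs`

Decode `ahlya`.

treat

The output letters match the input read backwards, each shifted +7: ken reversed is nek. Two steps: reverse the string, then apply a Caesar shift of +7.
Decoding ahlya: shift back: a−7=t, h−7=a, l−7=e, y−7=r, a−7=t → taert; then reverse → treat.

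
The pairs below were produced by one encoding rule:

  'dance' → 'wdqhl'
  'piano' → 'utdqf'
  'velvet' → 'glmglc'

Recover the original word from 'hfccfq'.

cotton

d(3)→w(22) and a(0)→d(3) fit y≡15x+3 (mod 26); the inverse of 15 mod 26 is 7. This is an affine cipher: with a=0,…,z=25, each position x becomes (15x+3) mod 26.
Reversing it on hfccfq: h(7)→7·(7−3)≡2=c; f(5)→7·(5−3)≡14=o; c(2)→7·(2−3)≡19=t; c(2)→7·(2−3)≡19=t; f(5)→7·(5−3)≡14=o; q(16)→7·(16−3)≡13=n (all mod 26).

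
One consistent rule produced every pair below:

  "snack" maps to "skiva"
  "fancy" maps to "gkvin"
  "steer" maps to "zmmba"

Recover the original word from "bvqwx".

point

The output letters match the input read backwards, each shifted +8: snack reversed is kcans. Read the word backwards and shift each letter +8.
Reversing it on bvqwx: shift back: b−8=t, v−8=n, q−8=i, w−8=o, x−8=p → tniop; then reverse → point.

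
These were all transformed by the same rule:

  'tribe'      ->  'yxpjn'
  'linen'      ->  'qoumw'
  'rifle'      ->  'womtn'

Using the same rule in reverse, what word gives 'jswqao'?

empire

In tribe: t→y is +5, r→x is +6, i→p is +7, b→j is +8 — the shift increases by 1 each position. The shift increases by 1 at each position, starting from +5: 5, 6, 7, ….
Undoing it on jswqao: j−5=e, s−6=m, w−7=p, q−8=i, a−9=r, o−10=e.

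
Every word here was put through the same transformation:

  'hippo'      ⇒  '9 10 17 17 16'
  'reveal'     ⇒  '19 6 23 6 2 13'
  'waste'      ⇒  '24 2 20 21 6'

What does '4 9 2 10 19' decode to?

h is letter #8 and maps to 9: an offset of 1. Letters become their 1-based position plus 1 (so a→2, b→3, …).
Decoding 4 9 2 10 19: 4→(4−1)÷1=3=c, 9→(9−1)÷1=8=h, 2→(2−1)÷1=1=a, 10→(10−1)÷1=9=i, 19→(19−1)÷1=18=r.

chair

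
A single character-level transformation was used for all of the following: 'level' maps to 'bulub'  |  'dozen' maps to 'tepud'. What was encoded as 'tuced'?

demon

Each letter is shifted forward by 16 in the alphabet (a Caesar shift of +16).
Undoing it on tuced: t−16=d, u−16=e, c−16=m, e−16=o, d−16=n.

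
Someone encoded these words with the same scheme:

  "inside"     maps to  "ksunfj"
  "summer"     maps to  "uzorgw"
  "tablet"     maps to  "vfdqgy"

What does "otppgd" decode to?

Shifts by position in inside: pos 0: i→k (+2), pos 1: n→s (+5), pos 2: s→u (+2), pos 3: i→n (+5) — repeating every 2. It's a Vigenère-style cipher with numeric key [2,5]: position i shifts by key[i mod 2].
Reversing it on otppgd: o−2=m, t−5=o, p−2=n, p−5=k, g−2=e, d−5=y.

monkey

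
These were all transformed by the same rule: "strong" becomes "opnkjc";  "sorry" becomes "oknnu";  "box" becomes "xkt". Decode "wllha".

Compare letters: s→o is +22, t→p is +22, r→n is +22 — a constant shift. Every letter moves 22 places later in the alphabet, wrapping around z→a.
Reversing it on wllha: w−22=a, l−22=p, l−22=p, h−22=l, a−22=e.

apple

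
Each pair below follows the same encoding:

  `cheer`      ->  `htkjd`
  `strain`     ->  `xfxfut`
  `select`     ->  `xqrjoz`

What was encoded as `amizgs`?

vacuum

The shifts repeat in a cycle of length 3: positions 0,1,… shift by +5, +12, +6, then the pattern repeats.
Decoding amizgs: a−5=v, m−12=a, i−6=c, z−5=u, g−12=u, s−6=m.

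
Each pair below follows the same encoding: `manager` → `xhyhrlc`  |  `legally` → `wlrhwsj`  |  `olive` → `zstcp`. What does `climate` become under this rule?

It's a Vigenère-style cipher with numeric key [11,7]: position i shifts by key[i mod 2].
On climate: c+11=n, l+7=s, i+11=t, m+7=t, a+11=l, t+7=a, e+11=p.

nsttlap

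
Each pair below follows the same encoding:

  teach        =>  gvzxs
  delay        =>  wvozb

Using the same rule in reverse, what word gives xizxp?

crack

Each pair mirrors across the alphabet (t↔g, e↔v, a↔z): positions sum to 25. This is the alphabet-reversal cipher (Atbash): a becomes z, b becomes y, etc.
Reversing it on xizxp: x↔c, i↔r, z↔a, x↔c, p↔k.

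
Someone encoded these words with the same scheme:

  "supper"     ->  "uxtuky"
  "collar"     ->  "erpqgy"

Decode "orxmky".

In supper: s→u is +2, u→x is +3, p→t is +4, p→u is +5 — the shift increases by 1 each position. Letter i (0-indexed) is shifted by i+2, so successive shifts are 2, 3, 4, ….
Reversing it on orxmky: o−2=m, r−3=o, x−4=t, m−5=h, k−6=e, y−7=r.

mother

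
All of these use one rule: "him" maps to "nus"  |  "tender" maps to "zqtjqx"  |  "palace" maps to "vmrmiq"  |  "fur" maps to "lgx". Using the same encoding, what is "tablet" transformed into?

zmhrqz

The shift depends on letter class: consonant h→n is +6, but vowel i→u is +12. Two shifts are in play — +12 for a/e/i/o/u, +6 for every other letter.
On tablet: t(cons)+6=z, a(vowel)+12=m, b(cons)+6=h, l(cons)+6=r, e(vowel)+12=q, t(cons)+6=z.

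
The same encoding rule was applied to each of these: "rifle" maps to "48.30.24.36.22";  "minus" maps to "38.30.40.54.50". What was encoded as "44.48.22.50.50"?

press

Each letter becomes 2×(its alphabet position, a=1..z=26) + 12.
Reversing it on 44.48.22.50.50: 44→(44−12)÷2=16=p, 48→(48−12)÷2=18=r, 22→(22−12)÷2=5=e, 50→(50−12)÷2=19=s, 50→(50−12)÷2=19=s.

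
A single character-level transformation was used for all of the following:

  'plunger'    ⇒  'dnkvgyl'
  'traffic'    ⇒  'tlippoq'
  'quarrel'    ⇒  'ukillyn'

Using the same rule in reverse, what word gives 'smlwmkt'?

workout

Treating letters as 0–25, the rule is x ↦ 17x + 8 (mod 26).
Decoding smlwmkt: s(18)→23·(18−8)≡22=w; m(12)→23·(12−8)≡14=o; l(11)→23·(11−8)≡17=r; w(22)→23·(22−8)≡10=k; m(12)→23·(12−8)≡14=o; k(10)→23·(10−8)≡20=u; t(19)→23·(19−8)≡19=t (all mod 26).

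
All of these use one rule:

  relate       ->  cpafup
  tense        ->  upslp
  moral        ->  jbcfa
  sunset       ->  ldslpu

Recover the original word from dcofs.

urban

Treating letters as 0–25, the rule is x ↦ 9x + 5 (mod 26).
Undoing it on dcofs: d(3)→3·(3−5)≡20=u; c(2)→3·(2−5)≡17=r; o(14)→3·(14−5)≡1=b; f(5)→3·(5−5)≡0=a; s(18)→3·(18−5)≡13=n (all mod 26).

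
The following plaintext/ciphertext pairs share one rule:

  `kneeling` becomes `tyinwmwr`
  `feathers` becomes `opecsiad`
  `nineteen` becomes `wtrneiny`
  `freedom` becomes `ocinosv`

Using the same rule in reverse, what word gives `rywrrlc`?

insight

Shifts by position in kneeling: pos 0: k→t (+9), pos 1: n→y (+11), pos 2: e→i (+4), pos 3: e→n (+9), pos 4: l→w (+11), pos 5: i→m (+4) — repeating every 3. A repeating key of period 3 is used — shifts +9, +11, +4 over and over.
Reversing it on rywrrlc: r−9=i, y−11=n, w−4=s, r−9=i, r−11=g, l−4=h, c−9=t.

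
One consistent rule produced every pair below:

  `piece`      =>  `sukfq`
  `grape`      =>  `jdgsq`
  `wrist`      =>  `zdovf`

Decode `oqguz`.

Shifts by position in piece: pos 0: p→s (+3), pos 1: i→u (+12), pos 2: e→k (+6), pos 3: c→f (+3), pos 4: e→q (+12) — repeating every 3. The shifts repeat in a cycle of length 3: positions 0,1,… shift by +3, +12, +6, then the pattern repeats.
Reversing it on oqguz: o−3=l, q−12=e, g−6=a, u−3=r, z−12=n.

learn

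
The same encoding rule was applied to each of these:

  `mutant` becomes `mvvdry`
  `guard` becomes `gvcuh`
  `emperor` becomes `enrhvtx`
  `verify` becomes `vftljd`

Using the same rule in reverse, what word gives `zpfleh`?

zodiac

Each letter shifts forward by its position index (0, 1, 2, …) — the shift grows by one for each successive letter.
Decoding zpfleh: z−0=z, p−1=o, f−2=d, l−3=i, e−4=a, h−5=c.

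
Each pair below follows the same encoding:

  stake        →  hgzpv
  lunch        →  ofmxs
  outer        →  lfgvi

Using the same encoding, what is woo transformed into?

Letters are reflected about the middle of the alphabet (position → 25−position): Atbash.
For woo: w↔d, o↔l, o↔l.

dll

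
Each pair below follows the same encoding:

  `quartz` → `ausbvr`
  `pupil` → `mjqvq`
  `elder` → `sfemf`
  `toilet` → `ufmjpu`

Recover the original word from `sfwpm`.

lover

The output letters match the input read backwards, each shifted +1: quartz reversed is ztrauq. Two steps: reverse the string, then apply a Caesar shift of +1.
Decoding sfwpm: shift back: s−1=r, f−1=e, w−1=v, p−1=o, m−1=l → revol; then reverse → lover.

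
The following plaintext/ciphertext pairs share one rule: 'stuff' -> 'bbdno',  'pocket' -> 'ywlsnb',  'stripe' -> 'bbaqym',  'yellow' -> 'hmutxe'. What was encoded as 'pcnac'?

Shifts by position in stuff: pos 0: s→b (+9), pos 1: t→b (+8), pos 2: u→d (+9), pos 3: f→n (+8) — repeating every 2. A repeating key of period 2 is used — shifts +9, +8 over and over.
Reversing it on pcnac: p−9=g, c−8=u, n−9=e, a−8=s, c−9=t.

guest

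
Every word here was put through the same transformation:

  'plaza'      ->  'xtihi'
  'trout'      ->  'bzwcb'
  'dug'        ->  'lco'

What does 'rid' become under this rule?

This is a Caesar cipher with shift 8.
For rid: r+8=z, i+8=q, d+8=l.

zql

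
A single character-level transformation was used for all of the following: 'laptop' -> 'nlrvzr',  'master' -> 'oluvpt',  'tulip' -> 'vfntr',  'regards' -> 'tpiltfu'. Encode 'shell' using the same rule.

The rule splits by letter class: vowels +11, consonants +2.
For shell: s(cons)+2=u, h(cons)+2=j, e(vowel)+11=p, l(cons)+2=n, l(cons)+2=n.

ujpnn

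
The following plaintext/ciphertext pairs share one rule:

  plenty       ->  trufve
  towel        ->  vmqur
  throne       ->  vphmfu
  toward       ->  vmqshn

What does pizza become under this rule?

p(15)→t(19) and l(11)→r(17) fit y≡7x+18 (mod 26); the inverse of 7 mod 26 is 15. Treating letters as 0–25, the rule is x ↦ 7x + 18 (mod 26).
For pizza: p(15)→7·15+18≡19=t; i(8)→7·8+18≡22=w; z(25)→7·25+18≡11=l; z(25)→7·25+18≡11=l; a(0)→7·0+18≡18=s (all mod 26).

twlls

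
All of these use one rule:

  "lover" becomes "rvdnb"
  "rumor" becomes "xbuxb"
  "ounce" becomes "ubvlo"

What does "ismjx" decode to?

In lover: l→r is +6, o→v is +7, v→d is +8, e→n is +9 — the shift increases by 1 each position. Letter i (0-indexed) is shifted by i+6, so successive shifts are 6, 7, 8, ….
Reversing it on ismjx: i−6=c, s−7=l, m−8=e, j−9=a, x−10=n.

clean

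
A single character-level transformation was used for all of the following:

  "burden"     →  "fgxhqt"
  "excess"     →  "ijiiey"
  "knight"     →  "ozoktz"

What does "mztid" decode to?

The shifts repeat in a cycle of length 3: positions 0,1,… shift by +4, +12, +6, then the pattern repeats.
Undoing it on mztid: m−4=i, z−12=n, t−6=n, i−4=e, d−12=r.

inner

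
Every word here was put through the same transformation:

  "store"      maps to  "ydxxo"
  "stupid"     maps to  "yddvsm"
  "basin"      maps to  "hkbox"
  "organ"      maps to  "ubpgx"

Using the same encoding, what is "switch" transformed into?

Shifts by position in store: pos 0: s→y (+6), pos 1: t→d (+10), pos 2: o→x (+9), pos 3: r→x (+6), pos 4: e→o (+10) — repeating every 3. The shifts repeat in a cycle of length 3: positions 0,1,… shift by +6, +10, +9, then the pattern repeats.
For switch: s+6=y, w+10=g, i+9=r, t+6=z, c+10=m, h+9=q.

ygrzmq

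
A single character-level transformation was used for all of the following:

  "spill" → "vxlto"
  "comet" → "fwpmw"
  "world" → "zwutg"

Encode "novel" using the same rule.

qwymo

It's a Vigenère-style cipher with numeric key [3,8]: position i shifts by key[i mod 2].
On novel: n+3=q, o+8=w, v+3=y, e+8=m, l+3=o.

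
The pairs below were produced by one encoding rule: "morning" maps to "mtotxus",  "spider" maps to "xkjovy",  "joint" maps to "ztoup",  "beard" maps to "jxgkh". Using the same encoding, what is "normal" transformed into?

rgsxut

The output letters match the input read backwards, each shifted +6: morning reversed is gninrom. Read the word backwards and shift each letter +6.
Applying it to normal: reverse → lamron; then shift: l+6=r, a+6=g, m+6=s, r+6=x, o+6=u, n+6=t.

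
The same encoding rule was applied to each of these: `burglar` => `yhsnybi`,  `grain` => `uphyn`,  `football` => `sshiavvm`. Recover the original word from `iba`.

tub

The output letters match the input read backwards, each shifted +7: burglar reversed is ralgrub. The word is reversed, then every letter is shifted forward by 7.
Reversing it on iba: shift back: i−7=b, b−7=u, a−7=t → but; then reverse → tub.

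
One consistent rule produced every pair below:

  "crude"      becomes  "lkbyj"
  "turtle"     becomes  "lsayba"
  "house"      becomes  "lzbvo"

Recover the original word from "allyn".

The output letters match the input read backwards, each shifted +7: crude reversed is edurc. Two steps: reverse the string, then apply a Caesar shift of +7.
Decoding allyn: shift back: a−7=t, l−7=e, l−7=e, y−7=r, n−7=g → teerg; then reverse → greet.

greet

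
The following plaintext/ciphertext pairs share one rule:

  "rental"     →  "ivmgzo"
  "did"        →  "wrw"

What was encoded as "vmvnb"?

enemy

Each pair mirrors across the alphabet (r↔i, e↔v, n↔m): positions sum to 25. Letters are reflected about the middle of the alphabet (position → 25−position): Atbash.
Undoing it on vmvnb: v↔e, m↔n, v↔e, n↔m, b↔y.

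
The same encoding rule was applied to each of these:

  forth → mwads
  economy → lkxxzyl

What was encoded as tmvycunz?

In forth: f→m is +7, o→w is +8, r→a is +9, t→d is +10 — the shift increases by 1 each position. The shift increases by 1 at each position, starting from +7: 7, 8, 9, ….
Undoing it on tmvycunz: t−7=m, m−8=e, v−9=m, y−10=o, c−11=r, u−12=i, n−13=a, z−14=l.

memorial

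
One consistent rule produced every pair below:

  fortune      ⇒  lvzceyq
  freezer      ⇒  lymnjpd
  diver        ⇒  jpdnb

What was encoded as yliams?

The shift increases by 1 at each position, starting from +6: 6, 7, 8, ….
Reversing it on yliams: y−6=s, l−7=e, i−8=a, a−9=r, m−10=c, s−11=h.

search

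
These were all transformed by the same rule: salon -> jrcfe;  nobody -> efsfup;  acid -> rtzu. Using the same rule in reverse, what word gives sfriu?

board

This is a Caesar cipher with shift 17.
Decoding sfriu: s−17=b, f−17=o, r−17=a, i−17=r, u−17=d.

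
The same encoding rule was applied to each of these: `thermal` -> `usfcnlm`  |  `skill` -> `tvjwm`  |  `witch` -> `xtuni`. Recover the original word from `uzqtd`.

topic

Shifts by position in thermal: pos 0: t→u (+1), pos 1: h→s (+11), pos 2: e→f (+1), pos 3: r→c (+11) — repeating every 2. A repeating key of period 2 is used — shifts +1, +11 over and over.
Decoding uzqtd: u−1=t, z−11=o, q−1=p, t−11=i, d−1=c.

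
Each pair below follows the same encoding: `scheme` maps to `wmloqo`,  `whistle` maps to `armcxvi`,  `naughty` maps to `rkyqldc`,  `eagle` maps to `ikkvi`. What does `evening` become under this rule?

Shifts by position in scheme: pos 0: s→w (+4), pos 1: c→m (+10), pos 2: h→l (+4), pos 3: e→o (+10) — repeating every 2. It's a Vigenère-style cipher with numeric key [4,10]: position i shifts by key[i mod 2].
For evening: e+4=i, v+10=f, e+4=i, n+10=x, i+4=m, n+10=x, g+4=k.

ifixmxk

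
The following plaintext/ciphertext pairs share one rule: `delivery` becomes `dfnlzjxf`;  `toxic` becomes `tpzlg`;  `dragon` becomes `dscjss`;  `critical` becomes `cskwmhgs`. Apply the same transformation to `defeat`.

In delivery: d→d is +0, e→f is +1, l→n is +2, i→l is +3 — the shift increases by 1 each position. The shift increases by 1 at each position, starting from +0: 0, 1, 2, ….
Applying it to defeat: d+0=d, e+1=f, f+2=h, e+3=h, a+4=e, t+5=y.

dfhhey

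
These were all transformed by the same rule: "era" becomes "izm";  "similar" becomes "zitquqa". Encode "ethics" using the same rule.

The output letters match the input read backwards, each shifted +8: era reversed is are. Read the word backwards and shift each letter +8.
Applying it to ethics: reverse → scihte; then shift: s+8=a, c+8=k, i+8=q, h+8=p, t+8=b, e+8=m.

akqpbm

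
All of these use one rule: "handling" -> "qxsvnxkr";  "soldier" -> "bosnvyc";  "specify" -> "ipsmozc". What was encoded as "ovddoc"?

settle

The output letters match the input read backwards, each shifted +10: handling reversed is gnildnah. Two steps: reverse the string, then apply a Caesar shift of +10.
Undoing it on ovddoc: shift back: o−10=e, v−10=l, d−10=t, d−10=t, o−10=e, c−10=s → elttes; then reverse → settle.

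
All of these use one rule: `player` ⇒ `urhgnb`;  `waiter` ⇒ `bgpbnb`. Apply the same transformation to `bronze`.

In player: p→u is +5, l→r is +6, a→h is +7, y→g is +8 — the shift increases by 1 each position. The shift increases by 1 at each position, starting from +5: 5, 6, 7, ….
For bronze: b+5=g, r+6=x, o+7=v, n+8=v, z+9=i, e+10=o.

gxvvio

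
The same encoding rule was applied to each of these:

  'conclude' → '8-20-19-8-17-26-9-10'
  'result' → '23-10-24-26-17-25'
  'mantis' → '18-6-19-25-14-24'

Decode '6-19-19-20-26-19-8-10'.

c is letter #3 and maps to 8: an offset of 5. Each letter is replaced by its alphabet position (a=1..z=26) + 5.
Reversing it on 6-19-19-20-26-19-8-10: 6→(6−5)÷1=1=a, 19→(19−5)÷1=14=n, 19→(19−5)÷1=14=n, 20→(20−5)÷1=15=o, 26→(26−5)÷1=21=u, 19→(19−5)÷1=14=n, 8→(8−5)÷1=3=c, 10→(10−5)÷1=5=e.

announce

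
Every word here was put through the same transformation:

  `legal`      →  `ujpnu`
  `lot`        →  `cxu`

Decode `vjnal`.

cream

Two steps: reverse the string, then apply a Caesar shift of +9.
Reversing it on vjnal: shift back: v−9=m, j−9=a, n−9=e, a−9=r, l−9=c → maerc; then reverse → cream.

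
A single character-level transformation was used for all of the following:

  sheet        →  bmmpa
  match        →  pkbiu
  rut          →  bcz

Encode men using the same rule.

vmu

The output letters match the input read backwards, each shifted +8: sheet reversed is teehs. Read the word backwards and shift each letter +8.
On men: reverse → nem; then shift: n+8=v, e+8=m, m+8=u.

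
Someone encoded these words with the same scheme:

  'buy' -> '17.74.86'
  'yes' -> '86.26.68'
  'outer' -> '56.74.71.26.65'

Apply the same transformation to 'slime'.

b(#2)→17 and u(#21)→74: differences scale by 3, so n = 3·pos + 11. Each letter becomes 3×(its alphabet position, a=1..z=26) + 11.
Applying it to slime: s=19→68, l=12→47, i=9→38, m=13→50, e=5→26.

68.47.38.50.26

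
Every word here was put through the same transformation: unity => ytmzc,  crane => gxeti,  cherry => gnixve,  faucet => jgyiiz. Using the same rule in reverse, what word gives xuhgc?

today

It's a Vigenère-style cipher with numeric key [4,6]: position i shifts by key[i mod 2].
Undoing it on xuhgc: x−4=t, u−6=o, h−4=d, g−6=a, c−4=y.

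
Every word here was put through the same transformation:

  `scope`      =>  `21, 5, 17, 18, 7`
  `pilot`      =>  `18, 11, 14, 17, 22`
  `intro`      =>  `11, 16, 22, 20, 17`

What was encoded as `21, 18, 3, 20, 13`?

s is letter #19 and maps to 21: an offset of 2. Each letter is replaced by its alphabet position (a=1..z=26) + 2.
Reversing it on 21, 18, 3, 20, 13: 21→(21−2)÷1=19=s, 18→(18−2)÷1=16=p, 3→(3−2)÷1=1=a, 20→(20−2)÷1=18=r, 13→(13−2)÷1=11=k.

spark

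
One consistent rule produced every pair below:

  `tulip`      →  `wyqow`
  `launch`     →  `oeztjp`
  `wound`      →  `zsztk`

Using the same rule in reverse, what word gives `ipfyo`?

flash

In tulip: t→w is +3, u→y is +4, l→q is +5, i→o is +6 — the shift increases by 1 each position. Each letter shifts forward by (position + 3), i.e. 3, 4, 5, … — the shift grows by one for each successive letter.
Reversing it on ipfyo: i−3=f, p−4=l, f−5=a, y−6=s, o−7=h.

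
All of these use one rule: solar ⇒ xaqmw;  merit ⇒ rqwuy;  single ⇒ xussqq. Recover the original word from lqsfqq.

gentle

Shifts by position in solar: pos 0: s→x (+5), pos 1: o→a (+12), pos 2: l→q (+5), pos 3: a→m (+12) — repeating every 2. The shifts repeat in a cycle of length 2: positions 0,1,… shift by +5, +12, then the pattern repeats.
Decoding lqsfqq: l−5=g, q−12=e, s−5=n, f−12=t, q−5=l, q−12=e.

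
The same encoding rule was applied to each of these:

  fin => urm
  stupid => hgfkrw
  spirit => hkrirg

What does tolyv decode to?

globe

Each pair mirrors across the alphabet (f↔u, i↔r, n↔m): positions sum to 25. Letters are reflected about the middle of the alphabet (position → 25−position): Atbash.
Decoding tolyv: t↔g, o↔l, l↔o, y↔b, v↔e.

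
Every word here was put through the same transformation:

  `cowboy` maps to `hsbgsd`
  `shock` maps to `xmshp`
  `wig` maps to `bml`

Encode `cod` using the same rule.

The shift depends on letter class: consonant c→h is +5, but vowel o→s is +4. Two shifts are in play — +4 for a/e/i/o/u, +5 for every other letter.
On cod: c(cons)+5=h, o(vowel)+4=s, d(cons)+5=i.

hsi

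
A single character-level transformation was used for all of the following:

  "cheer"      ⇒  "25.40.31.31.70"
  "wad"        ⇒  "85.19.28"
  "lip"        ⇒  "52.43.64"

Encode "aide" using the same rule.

c(#3)→25 and h(#8)→40: differences scale by 3, so n = 3·pos + 16. The formula is n = 3×(alphabet index, a=1) + 16.
For aide: a=1→19, i=9→43, d=4→28, e=5→31.

19.43.28.31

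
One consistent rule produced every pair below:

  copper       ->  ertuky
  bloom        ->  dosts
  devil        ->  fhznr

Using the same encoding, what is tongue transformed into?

In copper: c→e is +2, o→r is +3, p→t is +4, p→u is +5 — the shift increases by 1 each position. The shift increases by 1 at each position, starting from +2: 2, 3, 4, ….
On tongue: t+2=v, o+3=r, n+4=r, g+5=l, u+6=a, e+7=l.

vrrlal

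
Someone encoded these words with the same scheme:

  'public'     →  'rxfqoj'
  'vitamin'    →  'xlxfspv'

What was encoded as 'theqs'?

In public: p→r is +2, u→x is +3, b→f is +4, l→q is +5 — the shift increases by 1 each position. Letter i (0-indexed) is shifted by i+2, so successive shifts are 2, 3, 4, ….
Decoding theqs: t−2=r, h−3=e, e−4=a, q−5=l, s−6=m.

realm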